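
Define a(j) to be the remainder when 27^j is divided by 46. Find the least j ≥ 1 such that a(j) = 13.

Listing terms: a(0) = 1,  a(1) = 27,  a(2) = 39,  a(3) = 41,  a(4) = 3,  a(5) = 35,  a(6) = 25,  a(7) = 31,  a(8) = 9,  a(9) = 13,  a(10) = 29,  a(11) = 1.
Since a(11) = a(0) = 1, the sequence is periodic with period 11.
The value 13 first appears (with j ≥ 1) at a(9).

9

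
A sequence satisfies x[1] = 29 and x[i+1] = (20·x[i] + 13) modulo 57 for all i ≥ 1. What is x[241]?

We have x[1] = 29, x[2] = 23, x[3] = 17, x[4] = 11, x[5] = 5, x[6] = 56, x[7] = 50, x[8] = 44, x[9] = 38, x[10] = 32, x[11] = 26, x[12] = 20, x[13] = 14, x[14] = 8, x[15] = 2, x[16] = 53, x[17] = 47, x[18] = 41, x[19] = 35, x[20] = 29.
Since x[20] = x[1] = 29, the sequence is periodic with period 19.
So x[241] = x[1 + ((241-1) mod 19)] = x[13] = 14.

14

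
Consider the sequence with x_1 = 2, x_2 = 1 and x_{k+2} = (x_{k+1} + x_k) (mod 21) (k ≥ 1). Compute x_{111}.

3

We have x_1 = 2,  x_2 = 1,  x_3 = 3,  x_4 = 4,  x_5 = 7,  x_6 = 11,  x_7 = 18,  x_8 = 8,  x_9 = 5,  x_{10} = 13,  x_{11} = 18,  x_{12} = 10,  x_{13} = 7,  x_{14} = 17,  x_{15} = 3,  x_{16} = 20,  x_{17} = 2,  x_{18} = 1.
The sequence repeats with period 16.
(111 - 1) mod 16 = 14, so x_{111} = x_{15} = 3.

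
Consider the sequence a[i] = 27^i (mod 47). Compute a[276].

a[1] = 27, a[2] = 24, a[3] = 37, a[4] = 12, a[5] = 42, a[6] = 6, a[7] = 21, a[8] = 3, a[9] = 34, a[10] = 25, a[11] = 17, a[12] = 36, a[13] = 32, a[14] = 18, a[15] = 16, a[16] = 9, a[17] = 8, a[18] = 28, a[19] = 4, a[20] = 14, a[21] = 2, a[22] = 7, a[23] = 1, a[24] = 27.
Since a[24] = a[1] = 27, the sequence is periodic with period 23.
So a[276] = a[1 + ((276-1) mod 23)] = a[23] = 1.

1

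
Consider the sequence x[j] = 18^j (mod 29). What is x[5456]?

x[1] = 18,  x[2] = 5,  x[3] = 3,  x[4] = 25,  x[5] = 15,  x[6] = 9,  x[7] = 17,  x[8] = 16,  x[9] = 27,  x[10] = 22,  x[11] = 19,  x[12] = 23,  x[13] = 8,  x[14] = 28,  x[15] = 11,  x[16] = 24,  x[17] = 26,  x[18] = 4,  x[19] = 14,  x[20] = 20,  x[21] = 12,  x[22] = 13,  x[23] = 2,  x[24] = 7,  x[25] = 10,  x[26] = 6,  x[27] = 21,  x[28] = 1,  x[29] = 18.
Since x[29] = x[1] = 18, the sequence is periodic with period 28.
So x[5456] = x[1 + ((5456-1) mod 28)] = x[24] = 7.

7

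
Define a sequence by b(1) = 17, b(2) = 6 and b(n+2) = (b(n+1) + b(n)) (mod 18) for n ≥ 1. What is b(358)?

Computing terms: b(1) = 17, b(2) = 6, b(3) = 5, b(4) = 11, b(5) = 16, b(6) = 9, b(7) = 7, b(8) = 16, b(9) = 5, b(10) = 3, b(11) = 8, b(12) = 11, b(13) = 1, b(14) = 12, b(15) = 13, b(16) = 7, b(17) = 2, b(18) = 9, b(19) = 11, b(20) = 2, b(21) = 13, b(22) = 15, b(23) = 10, b(24) = 7, b(25) = 17, b(26) = 6.
Since (b(25), b(26)) = (b(1), b(2)) = (17, 6) (two consecutive terms determine the rest), the sequence is periodic with period 24.
So b(358) = b(1 + ((358-1) mod 24)) = b(22) = 15.

15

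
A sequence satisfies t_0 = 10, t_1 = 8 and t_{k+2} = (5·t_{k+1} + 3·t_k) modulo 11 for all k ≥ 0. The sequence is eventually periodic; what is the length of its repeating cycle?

Computing terms: t_0 = 10; t_1 = 8; t_2 = 4; t_3 = 0; t_4 = 1; t_5 = 5; t_6 = 6; t_7 = 1; t_8 = 1; t_9 = 8; t_{10} = 10; t_{11} = 8.
Since (t_{10}, t_{11}) = (t_0, t_1) = (10, 8) (two consecutive terms determine the rest), the sequence is periodic with period 10.

10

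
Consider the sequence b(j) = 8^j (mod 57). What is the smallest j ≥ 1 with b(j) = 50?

Listing terms: b(0) = 1, b(1) = 8, b(2) = 7, b(3) = 56, b(4) = 49, b(5) = 50, b(6) = 1.
The sequence repeats with period 6.
The value 50 first appears (with j ≥ 1) at b(5).

5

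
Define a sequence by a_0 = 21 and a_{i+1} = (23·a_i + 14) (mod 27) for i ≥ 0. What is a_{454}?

a_0 = 21, a_1 = 11, a_2 = 24, a_3 = 26, a_4 = 18, a_5 = 23, a_6 = 3, a_7 = 2, a_8 = 6, a_9 = 17, a_{10} = 0, a_{11} = 14, a_{12} = 12, a_{13} = 20, a_{14} = 15, a_{15} = 8, a_{16} = 9, a_{17} = 5, a_{18} = 21.
The sequence repeats with period 18.
So a_{454} = a_{0 + ((454-0) mod 18)} = a_4 = 18.

18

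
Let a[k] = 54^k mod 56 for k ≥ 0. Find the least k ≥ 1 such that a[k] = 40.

7

Computing terms: a[0] = 1,  a[1] = 54,  a[2] = 4,  a[3] = 48,  a[4] = 16,  a[5] = 24,  a[6] = 8,  a[7] = 40,  a[8] = 32,  a[9] = 48.
Since a[9] = a[3] = 48, the sequence is eventually periodic: after a pre-period of length 3 it cycles with period 6.
The value 40 first appears (with k ≥ 1) at a[7].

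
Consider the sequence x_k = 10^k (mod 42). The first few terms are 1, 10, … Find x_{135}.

x_0 = 1,  x_1 = 10,  x_2 = 16,  x_3 = 34,  x_4 = 4,  x_5 = 40,  x_6 = 22,  x_7 = 10.
Since x_7 = x_1 = 10, the sequence is eventually periodic: after a pre-period of length 1 it cycles with period 6.
For k ≥ 1, x_k depends only on (k - 1) mod 6. (135 - 1) mod 6 = 2, so x_{135} = x_3 = 34.

34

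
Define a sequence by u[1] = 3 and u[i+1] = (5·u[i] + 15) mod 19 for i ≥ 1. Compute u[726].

Computing terms: u[1] = 3; u[2] = 11; u[3] = 13; u[4] = 4; u[5] = 16; u[6] = 0; u[7] = 15; u[8] = 14; u[9] = 9; u[10] = 3.
Since u[10] = u[1] = 3, the sequence is periodic with period 9.
So u[726] = u[1 + ((726-1) mod 9)] = u[6] = 0.

0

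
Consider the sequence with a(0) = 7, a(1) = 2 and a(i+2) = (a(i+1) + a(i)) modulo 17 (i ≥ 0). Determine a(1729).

Computing terms: a(0) = 7,  a(1) = 2,  a(2) = 9,  a(3) = 11,  a(4) = 3,  a(5) = 14,  a(6) = 0,  a(7) = 14,  a(8) = 14,  a(9) = 11,  a(10) = 8,  a(11) = 2,  a(12) = 10,  a(13) = 12,  a(14) = 5,  a(15) = 0,  a(16) = 5,  a(17) = 5,  a(18) = 10,  a(19) = 15,  a(20) = 8,  a(21) = 6,  a(22) = 14,  a(23) = 3,  a(24) = 0,  a(25) = 3,  a(26) = 3,  a(27) = 6,  a(28) = 9,  a(29) = 15,  a(30) = 7,  a(31) = 5,  a(32) = 12,  a(33) = 0,  a(34) = 12,  a(35) = 12,  a(36) = 7,  a(37) = 2.
The sequence repeats with period 36.
(1729 - 0) mod 36 = 1, so a(1729) = a(1) = 2.

2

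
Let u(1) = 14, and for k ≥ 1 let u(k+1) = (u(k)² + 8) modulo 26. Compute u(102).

Computing terms: u(1) = 14, u(2) = 22, u(3) = 24, u(4) = 12, u(5) = 22.
Since u(5) = u(2) = 22, the sequence is eventually periodic: after a pre-period of length 1 it cycles with period 3.
For k ≥ 2, u(k) depends only on (k - 2) mod 3. (102 - 2) mod 3 = 1, so u(102) = u(3) = 24.

24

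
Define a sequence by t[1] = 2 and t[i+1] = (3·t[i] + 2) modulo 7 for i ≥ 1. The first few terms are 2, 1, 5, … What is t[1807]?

2

We have t[1] = 2,  t[2] = 1,  t[3] = 5,  t[4] = 3,  t[5] = 4,  t[6] = 0,  t[7] = 2.
The sequence repeats with period 6.
(1807 - 1) mod 6 = 0, so t[1807] = t[1] = 2.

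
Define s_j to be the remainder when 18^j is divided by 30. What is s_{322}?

24

We have s_0 = 1; s_1 = 18; s_2 = 24; s_3 = 12; s_4 = 6; s_5 = 18.
Since s_5 = s_1 = 18, the sequence is eventually periodic: after a pre-period of length 1 it cycles with period 4.
For j ≥ 1, s_j depends only on (j - 1) mod 4. (322 - 1) mod 4 = 1, so s_{322} = s_2 = 24.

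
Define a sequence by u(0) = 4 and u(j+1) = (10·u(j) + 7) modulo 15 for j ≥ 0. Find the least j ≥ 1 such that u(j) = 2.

1

Listing terms: u(0) = 4,  u(1) = 2,  u(2) = 12,  u(3) = 7,  u(4) = 2.
Since u(4) = u(1) = 2, the sequence is eventually periodic: after a pre-period of length 1 it cycles with period 3.
The value 2 first appears (with j ≥ 1) at u(1).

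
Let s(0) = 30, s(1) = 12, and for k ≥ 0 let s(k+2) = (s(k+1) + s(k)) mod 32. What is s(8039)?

s(0) = 30,  s(1) = 12,  s(2) = 10,  s(3) = 22,  s(4) = 0,  s(5) = 22,  s(6) = 22,  s(7) = 12,  s(8) = 2,  s(9) = 14,  s(10) = 16,  s(11) = 30,  s(12) = 14,  s(13) = 12,  s(14) = 26,  s(15) = 6,  s(16) = 0,  s(17) = 6,  s(18) = 6,  s(19) = 12,  s(20) = 18,  s(21) = 30,  s(22) = 16,  s(23) = 14,  s(24) = 30,  s(25) = 12.
Since (s(24), s(25)) = (s(0), s(1)) = (30, 12) (two consecutive terms determine the rest), the sequence is periodic with period 24.
So s(8039) = s(0 + ((8039-0) mod 24)) = s(23) = 14.

14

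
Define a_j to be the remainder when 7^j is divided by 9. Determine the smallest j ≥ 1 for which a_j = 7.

1

Computing terms: a_0 = 1; a_1 = 7; a_2 = 4; a_3 = 1.
Since a_3 = a_0 = 1, the sequence is periodic with period 3.
The value 7 first appears (with j ≥ 1) at a_1.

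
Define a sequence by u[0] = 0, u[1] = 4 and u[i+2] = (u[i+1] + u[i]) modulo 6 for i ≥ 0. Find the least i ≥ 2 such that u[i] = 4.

2

Computing terms: u[0] = 0, u[1] = 4, u[2] = 4, u[3] = 2, u[4] = 0, u[5] = 2, u[6] = 2, u[7] = 4, u[8] = 0, u[9] = 4.
Since (u[8], u[9]) = (u[0], u[1]) = (0, 4) (two consecutive terms determine the rest), the sequence is periodic with period 8.
The value 4 first appears (with i ≥ 2) at u[2].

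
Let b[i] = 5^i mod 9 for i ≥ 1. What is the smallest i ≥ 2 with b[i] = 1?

6

Computing terms: b[1] = 5, b[2] = 7, b[3] = 8, b[4] = 4, b[5] = 2, b[6] = 1, b[7] = 5.
The sequence repeats with period 6.
The value 1 first appears (with i ≥ 2) at b[6].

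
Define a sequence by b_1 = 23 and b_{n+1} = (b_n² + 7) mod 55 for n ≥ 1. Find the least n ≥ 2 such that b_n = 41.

2

Listing terms: b_1 = 23; b_2 = 41; b_3 = 38; b_4 = 21; b_5 = 8; b_6 = 16; b_7 = 43; b_8 = 41.
Since b_8 = b_2 = 41, the sequence is eventually periodic: after a pre-period of length 1 it cycles with period 6.
The value 41 first appears (with n ≥ 2) at b_2.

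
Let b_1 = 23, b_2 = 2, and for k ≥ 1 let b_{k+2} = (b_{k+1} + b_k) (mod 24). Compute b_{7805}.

4

Computing terms: b_1 = 23,  b_2 = 2,  b_3 = 1,  b_4 = 3,  b_5 = 4,  b_6 = 7,  b_7 = 11,  b_8 = 18,  b_9 = 5,  b_{10} = 23,  b_{11} = 4,  b_{12} = 3,  b_{13} = 7,  b_{14} = 10,  b_{15} = 17,  b_{16} = 3,  b_{17} = 20,  b_{18} = 23,  b_{19} = 19,  b_{20} = 18,  b_{21} = 13,  b_{22} = 7,  b_{23} = 20,  b_{24} = 3,  b_{25} = 23,  b_{26} = 2.
The sequence repeats with period 24.
So b_{7805} = b_{1 + ((7805-1) mod 24)} = b_5 = 4.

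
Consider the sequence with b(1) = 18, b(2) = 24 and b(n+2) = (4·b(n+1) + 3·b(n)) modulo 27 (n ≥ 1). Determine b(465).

Computing terms: b(1) = 18,  b(2) = 24,  b(3) = 15,  b(4) = 24,  b(5) = 6,  b(6) = 15,  b(7) = 24.
Since (b(6), b(7)) = (b(3), b(4)) = (15, 24) (two consecutive terms determine the rest), the sequence is eventually periodic: after a pre-period of length 2 it cycles with period 3.
For n ≥ 3, b(n) depends only on (n - 3) mod 3. (465 - 3) mod 3 = 0, so b(465) = b(3) = 15.

15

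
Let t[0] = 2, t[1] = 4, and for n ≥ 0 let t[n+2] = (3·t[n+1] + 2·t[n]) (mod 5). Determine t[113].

3

We have t[0] = 2, t[1] = 4, t[2] = 1, t[3] = 1, t[4] = 0, t[5] = 2, t[6] = 1, t[7] = 2, t[8] = 3, t[9] = 3, t[10] = 0, t[11] = 1, t[12] = 3, t[13] = 1, t[14] = 4, t[15] = 4, t[16] = 0, t[17] = 3, t[18] = 4, t[19] = 3, t[20] = 2, t[21] = 2, t[22] = 0, t[23] = 4, t[24] = 2, t[25] = 4.
The sequence repeats with period 24.
So t[113] = t[0 + ((113-0) mod 24)] = t[17] = 3.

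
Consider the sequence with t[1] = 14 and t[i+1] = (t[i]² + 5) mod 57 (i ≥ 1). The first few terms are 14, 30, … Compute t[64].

Listing terms: t[1] = 14; t[2] = 30; t[3] = 50; t[4] = 54; t[5] = 14.
The sequence repeats with period 4.
So t[64] = t[1 + ((64-1) mod 4)] = t[4] = 54.

54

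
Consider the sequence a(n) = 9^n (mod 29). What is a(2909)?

Listing terms: a(1) = 9; a(2) = 23; a(3) = 4; a(4) = 7; a(5) = 5; a(6) = 16; a(7) = 28; a(8) = 20; a(9) = 6; a(10) = 25; a(11) = 22; a(12) = 24; a(13) = 13; a(14) = 1; a(15) = 9.
The sequence repeats with period 14.
So a(2909) = a(1 + ((2909-1) mod 14)) = a(11) = 22.

22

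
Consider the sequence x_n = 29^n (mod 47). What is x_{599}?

29

We have x_1 = 29; x_2 = 42; x_3 = 43; x_4 = 25; x_5 = 20; x_6 = 16; x_7 = 41; x_8 = 14; x_9 = 30; x_{10} = 24; x_{11} = 38; x_{12} = 21; x_{13} = 45; x_{14} = 36; x_{15} = 10; x_{16} = 8; x_{17} = 44; x_{18} = 7; x_{19} = 15; x_{20} = 12; x_{21} = 19; x_{22} = 34; x_{23} = 46; x_{24} = 18; x_{25} = 5; x_{26} = 4; x_{27} = 22; x_{28} = 27; x_{29} = 31; x_{30} = 6; x_{31} = 33; x_{32} = 17; x_{33} = 23; x_{34} = 9; x_{35} = 26; x_{36} = 2; x_{37} = 11; x_{38} = 37; x_{39} = 39; x_{40} = 3; x_{41} = 40; x_{42} = 32; x_{43} = 35; x_{44} = 28; x_{45} = 13; x_{46} = 1; x_{47} = 29.
Since x_{47} = x_1 = 29, the sequence is periodic with period 46.
So x_{599} = x_{1 + ((599-1) mod 46)} = x_1 = 29.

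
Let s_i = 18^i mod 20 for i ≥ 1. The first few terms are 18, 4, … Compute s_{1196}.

We have s_1 = 18,  s_2 = 4,  s_3 = 12,  s_4 = 16,  s_5 = 8,  s_6 = 4.
Since s_6 = s_2 = 4, the sequence is eventually periodic: after a pre-period of length 1 it cycles with period 4.
For i ≥ 2, s_i depends only on (i - 2) mod 4. (1196 - 2) mod 4 = 2, so s_{1196} = s_4 = 16.

16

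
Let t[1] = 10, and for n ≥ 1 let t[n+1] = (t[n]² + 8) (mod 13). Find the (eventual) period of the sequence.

3

We have t[1] = 10, t[2] = 4, t[3] = 11, t[4] = 12, t[5] = 9, t[6] = 11.
Since t[6] = t[3] = 11, the sequence is eventually periodic: after a pre-period of length 2 it cycles with period 3.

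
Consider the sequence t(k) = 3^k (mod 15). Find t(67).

Listing terms: t(0) = 1; t(1) = 3; t(2) = 9; t(3) = 12; t(4) = 6; t(5) = 3.
Since t(5) = t(1) = 3, the sequence is eventually periodic: after a pre-period of length 1 it cycles with period 4.
For k ≥ 1, t(k) depends only on (k - 1) mod 4. (67 - 1) mod 4 = 2, so t(67) = t(3) = 12.

12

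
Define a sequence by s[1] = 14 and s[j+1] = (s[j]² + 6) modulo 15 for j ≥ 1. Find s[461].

We have s[1] = 14, s[2] = 7, s[3] = 10, s[4] = 1, s[5] = 7.
Since s[5] = s[2] = 7, the sequence is eventually periodic: after a pre-period of length 1 it cycles with period 3.
For j ≥ 2, s[j] depends only on (j - 2) mod 3. (461 - 2) mod 3 = 0, so s[461] = s[2] = 7.

7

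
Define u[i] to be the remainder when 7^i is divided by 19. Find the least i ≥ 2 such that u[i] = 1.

3

Listing terms: u[1] = 7,  u[2] = 11,  u[3] = 1,  u[4] = 7.
The sequence repeats with period 3.
The value 1 first appears (with i ≥ 2) at u[3].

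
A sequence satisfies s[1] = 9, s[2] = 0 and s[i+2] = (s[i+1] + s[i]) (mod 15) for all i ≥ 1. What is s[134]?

6

s[1] = 9; s[2] = 0; s[3] = 9; s[4] = 9; s[5] = 3; s[6] = 12; s[7] = 0; s[8] = 12; s[9] = 12; s[10] = 9; s[11] = 6; s[12] = 0; s[13] = 6; s[14] = 6; s[15] = 12; s[16] = 3; s[17] = 0; s[18] = 3; s[19] = 3; s[20] = 6; s[21] = 9; s[22] = 0.
The sequence repeats with period 20.
So s[134] = s[1 + ((134-1) mod 20)] = s[14] = 6.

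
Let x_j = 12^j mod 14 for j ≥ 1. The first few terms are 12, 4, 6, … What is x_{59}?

10

x_1 = 12; x_2 = 4; x_3 = 6; x_4 = 2; x_5 = 10; x_6 = 8; x_7 = 12.
The sequence repeats with period 6.
(59 - 1) mod 6 = 4, so x_{59} = x_5 = 10.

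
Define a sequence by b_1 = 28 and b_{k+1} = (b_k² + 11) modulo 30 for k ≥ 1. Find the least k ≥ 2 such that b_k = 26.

3

Computing terms: b_1 = 28, b_2 = 15, b_3 = 26, b_4 = 27, b_5 = 20, b_6 = 21, b_7 = 2, b_8 = 15.
Since b_8 = b_2 = 15, the sequence is eventually periodic: after a pre-period of length 1 it cycles with period 6.
The value 26 first appears (with k ≥ 2) at b_3.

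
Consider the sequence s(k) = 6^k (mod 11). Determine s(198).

4

Listing terms: s(0) = 1; s(1) = 6; s(2) = 3; s(3) = 7; s(4) = 9; s(5) = 10; s(6) = 5; s(7) = 8; s(8) = 4; s(9) = 2; s(10) = 1.
The sequence repeats with period 10.
(198 - 0) mod 10 = 8, so s(198) = s(8) = 4.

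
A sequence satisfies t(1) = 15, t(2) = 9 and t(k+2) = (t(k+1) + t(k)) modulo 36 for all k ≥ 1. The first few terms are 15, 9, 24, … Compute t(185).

33

Listing terms: t(1) = 15,  t(2) = 9,  t(3) = 24,  t(4) = 33,  t(5) = 21,  t(6) = 18,  t(7) = 3,  t(8) = 21,  t(9) = 24,  t(10) = 9,  t(11) = 33,  t(12) = 6,  t(13) = 3,  t(14) = 9,  t(15) = 12,  t(16) = 21,  t(17) = 33,  t(18) = 18,  t(19) = 15,  t(20) = 33,  t(21) = 12,  t(22) = 9,  t(23) = 21,  t(24) = 30,  t(25) = 15,  t(26) = 9.
Since (t(25), t(26)) = (t(1), t(2)) = (15, 9) (two consecutive terms determine the rest), the sequence is periodic with period 24.
(185 - 1) mod 24 = 16, so t(185) = t(17) = 33.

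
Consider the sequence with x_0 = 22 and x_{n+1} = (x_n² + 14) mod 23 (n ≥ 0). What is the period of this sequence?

3

x_0 = 22; x_1 = 15; x_2 = 9; x_3 = 3; x_4 = 0; x_5 = 14; x_6 = 3.
Since x_6 = x_3 = 3, the sequence is eventually periodic: after a pre-period of length 3 it cycles with period 3.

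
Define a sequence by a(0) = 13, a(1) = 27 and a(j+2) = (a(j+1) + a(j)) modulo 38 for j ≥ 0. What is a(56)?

2

Listing terms: a(0) = 13, a(1) = 27, a(2) = 2, a(3) = 29, a(4) = 31, a(5) = 22, a(6) = 15, a(7) = 37, a(8) = 14, a(9) = 13, a(10) = 27.
Since (a(9), a(10)) = (a(0), a(1)) = (13, 27) (two consecutive terms determine the rest), the sequence is periodic with period 9.
So a(56) = a(0 + ((56-0) mod 9)) = a(2) = 2.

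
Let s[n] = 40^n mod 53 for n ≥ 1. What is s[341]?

s[1] = 40; s[2] = 10; s[3] = 29; s[4] = 47; s[5] = 25; s[6] = 46; s[7] = 38; s[8] = 36; s[9] = 9; s[10] = 42; s[11] = 37; s[12] = 49; s[13] = 52; s[14] = 13; s[15] = 43; s[16] = 24; s[17] = 6; s[18] = 28; s[19] = 7; s[20] = 15; s[21] = 17; s[22] = 44; s[23] = 11; s[24] = 16; s[25] = 4; s[26] = 1; s[27] = 40.
Since s[27] = s[1] = 40, the sequence is periodic with period 26.
So s[341] = s[1 + ((341-1) mod 26)] = s[3] = 29.

29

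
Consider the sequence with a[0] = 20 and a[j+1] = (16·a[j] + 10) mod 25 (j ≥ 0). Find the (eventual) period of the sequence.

5

a[0] = 20, a[1] = 5, a[2] = 15, a[3] = 0, a[4] = 10, a[5] = 20.
Since a[5] = a[0] = 20, the sequence is periodic with period 5.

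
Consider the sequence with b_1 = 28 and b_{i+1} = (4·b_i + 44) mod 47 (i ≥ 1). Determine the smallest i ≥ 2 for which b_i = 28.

24

Listing terms: b_1 = 28; b_2 = 15; b_3 = 10; b_4 = 37; b_5 = 4; b_6 = 13; b_7 = 2; b_8 = 5; b_9 = 17; b_{10} = 18; b_{11} = 22; b_{12} = 38; b_{13} = 8; b_{14} = 29; b_{15} = 19; b_{16} = 26; b_{17} = 7; b_{18} = 25; b_{19} = 3; b_{20} = 9; b_{21} = 33; b_{22} = 35; b_{23} = 43; b_{24} = 28.
Since b_{24} = b_1 = 28, the sequence is periodic with period 23.
The value 28 next appears (with i ≥ 2) at b_{24}.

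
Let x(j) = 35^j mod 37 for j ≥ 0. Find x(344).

Listing terms: x(0) = 1, x(1) = 35, x(2) = 4, x(3) = 29, x(4) = 16, x(5) = 5, x(6) = 27, x(7) = 20, x(8) = 34, x(9) = 6, x(10) = 25, x(11) = 24, x(12) = 26, x(13) = 22, x(14) = 30, x(15) = 14, x(16) = 9, x(17) = 19, x(18) = 36, x(19) = 2, x(20) = 33, x(21) = 8, x(22) = 21, x(23) = 32, x(24) = 10, x(25) = 17, x(26) = 3, x(27) = 31, x(28) = 12, x(29) = 13, x(30) = 11, x(31) = 15, x(32) = 7, x(33) = 23, x(34) = 28, x(35) = 18, x(36) = 1.
The sequence repeats with period 36.
(344 - 0) mod 36 = 20, so x(344) = x(20) = 33.

33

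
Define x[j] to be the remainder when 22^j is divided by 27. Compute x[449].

Computing terms: x[0] = 1; x[1] = 22; x[2] = 25; x[3] = 10; x[4] = 4; x[5] = 7; x[6] = 19; x[7] = 13; x[8] = 16; x[9] = 1.
The sequence repeats with period 9.
So x[449] = x[0 + ((449-0) mod 9)] = x[8] = 16.

16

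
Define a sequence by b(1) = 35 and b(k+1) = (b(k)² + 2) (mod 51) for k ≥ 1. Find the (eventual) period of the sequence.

4

Computing terms: b(1) = 35; b(2) = 3; b(3) = 11; b(4) = 21; b(5) = 35.
The sequence repeats with period 4.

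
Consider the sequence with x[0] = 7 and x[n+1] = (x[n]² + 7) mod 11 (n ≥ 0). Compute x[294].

Listing terms: x[0] = 7; x[1] = 1; x[2] = 8; x[3] = 5; x[4] = 10; x[5] = 8.
Since x[5] = x[2] = 8, the sequence is eventually periodic: after a pre-period of length 2 it cycles with period 3.
For n ≥ 2, x[n] depends only on (n - 2) mod 3. (294 - 2) mod 3 = 1, so x[294] = x[3] = 5.

5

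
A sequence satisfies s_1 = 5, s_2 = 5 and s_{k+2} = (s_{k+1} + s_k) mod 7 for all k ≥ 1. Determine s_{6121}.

2

Computing terms: s_1 = 5; s_2 = 5; s_3 = 3; s_4 = 1; s_5 = 4; s_6 = 5; s_7 = 2; s_8 = 0; s_9 = 2; s_{10} = 2; s_{11} = 4; s_{12} = 6; s_{13} = 3; s_{14} = 2; s_{15} = 5; s_{16} = 0; s_{17} = 5; s_{18} = 5.
The sequence repeats with period 16.
So s_{6121} = s_{1 + ((6121-1) mod 16)} = s_9 = 2.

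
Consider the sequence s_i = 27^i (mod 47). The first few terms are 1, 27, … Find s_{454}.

Computing terms: s_0 = 1,  s_1 = 27,  s_2 = 24,  s_3 = 37,  s_4 = 12,  s_5 = 42,  s_6 = 6,  s_7 = 21,  s_8 = 3,  s_9 = 34,  s_{10} = 25,  s_{11} = 17,  s_{12} = 36,  s_{13} = 32,  s_{14} = 18,  s_{15} = 16,  s_{16} = 9,  s_{17} = 8,  s_{18} = 28,  s_{19} = 4,  s_{20} = 14,  s_{21} = 2,  s_{22} = 7,  s_{23} = 1.
Since s_{23} = s_0 = 1, the sequence is periodic with period 23.
(454 - 0) mod 23 = 17, so s_{454} = s_{17} = 8.

8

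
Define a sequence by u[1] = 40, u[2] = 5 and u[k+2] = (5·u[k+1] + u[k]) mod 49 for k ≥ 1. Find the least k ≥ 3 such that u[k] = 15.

Listing terms: u[1] = 40; u[2] = 5; u[3] = 16; u[4] = 36; u[5] = 0; u[6] = 36; u[7] = 33; u[8] = 5; u[9] = 9; u[10] = 1; u[11] = 14; u[12] = 22; u[13] = 26; u[14] = 5; u[15] = 2; u[16] = 15; u[17] = 28; u[18] = 8; u[19] = 19; u[20] = 5; u[21] = 44; u[22] = 29; u[23] = 42; u[24] = 43; u[25] = 12; u[26] = 5; u[27] = 37; u[28] = 43; u[29] = 7; u[30] = 29; u[31] = 5; u[32] = 5; u[33] = 30; u[34] = 8; u[35] = 21; u[36] = 15; u[37] = 47; u[38] = 5; u[39] = 23; u[40] = 22; u[41] = 35; u[42] = 1; u[43] = 40; u[44] = 5.
Since (u[43], u[44]) = (u[1], u[2]) = (40, 5) (two consecutive terms determine the rest), the sequence is periodic with period 42.
The value 15 first appears (with k ≥ 3) at u[16].

16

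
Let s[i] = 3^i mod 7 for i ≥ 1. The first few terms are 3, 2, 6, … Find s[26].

We have s[1] = 3; s[2] = 2; s[3] = 6; s[4] = 4; s[5] = 5; s[6] = 1; s[7] = 3.
The sequence repeats with period 6.
(26 - 1) mod 6 = 1, so s[26] = s[2] = 2.

2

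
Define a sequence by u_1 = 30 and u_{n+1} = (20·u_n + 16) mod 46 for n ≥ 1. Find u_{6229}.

u_1 = 30; u_2 = 18; u_3 = 8; u_4 = 38; u_5 = 40; u_6 = 34; u_7 = 6; u_8 = 44; u_9 = 22; u_{10} = 42; u_{11} = 28; u_{12} = 24; u_{13} = 36; u_{14} = 0; u_{15} = 16; u_{16} = 14; u_{17} = 20; u_{18} = 2; u_{19} = 10; u_{20} = 32; u_{21} = 12; u_{22} = 26; u_{23} = 30.
Since u_{23} = u_1 = 30, the sequence is periodic with period 22.
So u_{6229} = u_{1 + ((6229-1) mod 22)} = u_3 = 8.

8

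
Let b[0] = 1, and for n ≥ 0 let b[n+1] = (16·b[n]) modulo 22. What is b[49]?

20

Listing terms: b[0] = 1, b[1] = 16, b[2] = 14, b[3] = 4, b[4] = 20, b[5] = 12, b[6] = 16.
Since b[6] = b[1] = 16, the sequence is eventually periodic: after a pre-period of length 1 it cycles with period 5.
For n ≥ 1, b[n] depends only on (n - 1) mod 5. (49 - 1) mod 5 = 3, so b[49] = b[4] = 20.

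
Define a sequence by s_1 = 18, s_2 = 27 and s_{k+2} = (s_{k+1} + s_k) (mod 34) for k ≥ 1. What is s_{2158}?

0

s_1 = 18, s_2 = 27, s_3 = 11, s_4 = 4, s_5 = 15, s_6 = 19, s_7 = 0, s_8 = 19, s_9 = 19, s_{10} = 4, s_{11} = 23, s_{12} = 27, s_{13} = 16, s_{14} = 9, s_{15} = 25, s_{16} = 0, s_{17} = 25, s_{18} = 25, s_{19} = 16, s_{20} = 7, s_{21} = 23, s_{22} = 30, s_{23} = 19, s_{24} = 15, s_{25} = 0, s_{26} = 15, s_{27} = 15, s_{28} = 30, s_{29} = 11, s_{30} = 7, s_{31} = 18, s_{32} = 25, s_{33} = 9, s_{34} = 0, s_{35} = 9, s_{36} = 9, s_{37} = 18, s_{38} = 27.
Since (s_{37}, s_{38}) = (s_1, s_2) = (18, 27) (two consecutive terms determine the rest), the sequence is periodic with period 36.
(2158 - 1) mod 36 = 33, so s_{2158} = s_{34} = 0.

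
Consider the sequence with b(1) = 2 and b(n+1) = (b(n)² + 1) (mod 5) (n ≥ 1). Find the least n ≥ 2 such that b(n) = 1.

3

Listing terms: b(1) = 2; b(2) = 0; b(3) = 1; b(4) = 2.
Since b(4) = b(1) = 2, the sequence is periodic with period 3.
The value 1 first appears (with n ≥ 2) at b(3).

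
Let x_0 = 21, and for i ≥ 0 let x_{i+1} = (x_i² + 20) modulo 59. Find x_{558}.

35

We have x_0 = 21; x_1 = 48; x_2 = 23; x_3 = 18; x_4 = 49; x_5 = 2; x_6 = 24; x_7 = 6; x_8 = 56; x_9 = 29; x_{10} = 35; x_{11} = 6.
Since x_{11} = x_7 = 6, the sequence is eventually periodic: after a pre-period of length 7 it cycles with period 4.
For i ≥ 7, x_i depends only on (i - 7) mod 4. (558 - 7) mod 4 = 3, so x_{558} = x_{10} = 35.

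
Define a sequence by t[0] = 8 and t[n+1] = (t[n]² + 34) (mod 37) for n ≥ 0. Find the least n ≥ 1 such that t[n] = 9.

t[0] = 8; t[1] = 24; t[2] = 18; t[3] = 25; t[4] = 30; t[5] = 9; t[6] = 4; t[7] = 13; t[8] = 18.
Since t[8] = t[2] = 18, the sequence is eventually periodic: after a pre-period of length 2 it cycles with period 6.
The value 9 first appears (with n ≥ 1) at t[5].

5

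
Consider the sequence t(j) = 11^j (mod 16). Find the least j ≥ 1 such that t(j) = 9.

2

We have t(0) = 1; t(1) = 11; t(2) = 9; t(3) = 3; t(4) = 1.
Since t(4) = t(0) = 1, the sequence is periodic with period 4.
The value 9 first appears (with j ≥ 1) at t(2).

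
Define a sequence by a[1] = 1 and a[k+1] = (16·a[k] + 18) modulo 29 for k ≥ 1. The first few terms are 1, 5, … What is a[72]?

5

a[1] = 1,  a[2] = 5,  a[3] = 11,  a[4] = 20,  a[5] = 19,  a[6] = 3,  a[7] = 8,  a[8] = 1.
Since a[8] = a[1] = 1, the sequence is periodic with period 7.
(72 - 1) mod 7 = 1, so a[72] = a[2] = 5.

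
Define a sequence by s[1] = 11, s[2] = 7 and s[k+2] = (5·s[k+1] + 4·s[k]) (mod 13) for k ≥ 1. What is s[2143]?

11

Listing terms: s[1] = 11; s[2] = 7; s[3] = 1; s[4] = 7; s[5] = 0; s[6] = 2; s[7] = 10; s[8] = 6; s[9] = 5; s[10] = 10; s[11] = 5; s[12] = 0; s[13] = 7; s[14] = 9; s[15] = 8; s[16] = 11; s[17] = 9; s[18] = 11; s[19] = 0; s[20] = 5; s[21] = 12; s[22] = 2; s[23] = 6; s[24] = 12; s[25] = 6; s[26] = 0; s[27] = 11; s[28] = 3; s[29] = 7; s[30] = 8; s[31] = 3; s[32] = 8; s[33] = 0; s[34] = 6; s[35] = 4; s[36] = 5; s[37] = 2; s[38] = 4; s[39] = 2; s[40] = 0; s[41] = 8; s[42] = 1; s[43] = 11; s[44] = 7.
Since (s[43], s[44]) = (s[1], s[2]) = (11, 7) (two consecutive terms determine the rest), the sequence is periodic with period 42.
So s[2143] = s[1 + ((2143-1) mod 42)] = s[1] = 11.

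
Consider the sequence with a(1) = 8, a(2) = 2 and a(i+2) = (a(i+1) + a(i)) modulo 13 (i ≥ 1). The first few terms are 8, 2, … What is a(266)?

6

Computing terms: a(1) = 8,  a(2) = 2,  a(3) = 10,  a(4) = 12,  a(5) = 9,  a(6) = 8,  a(7) = 4,  a(8) = 12,  a(9) = 3,  a(10) = 2,  a(11) = 5,  a(12) = 7,  a(13) = 12,  a(14) = 6,  a(15) = 5,  a(16) = 11,  a(17) = 3,  a(18) = 1,  a(19) = 4,  a(20) = 5,  a(21) = 9,  a(22) = 1,  a(23) = 10,  a(24) = 11,  a(25) = 8,  a(26) = 6,  a(27) = 1,  a(28) = 7,  a(29) = 8,  a(30) = 2.
The sequence repeats with period 28.
So a(266) = a(1 + ((266-1) mod 28)) = a(14) = 6.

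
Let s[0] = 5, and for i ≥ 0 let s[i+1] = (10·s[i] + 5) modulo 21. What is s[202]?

Listing terms: s[0] = 5,  s[1] = 13,  s[2] = 9,  s[3] = 11,  s[4] = 10,  s[5] = 0,  s[6] = 5.
Since s[6] = s[0] = 5, the sequence is periodic with period 6.
(202 - 0) mod 6 = 4, so s[202] = s[4] = 10.

10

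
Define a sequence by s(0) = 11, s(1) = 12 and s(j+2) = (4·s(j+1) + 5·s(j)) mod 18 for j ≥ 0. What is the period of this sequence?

Computing terms: s(0) = 11, s(1) = 12, s(2) = 13, s(3) = 4, s(4) = 9, s(5) = 2, s(6) = 17, s(7) = 6, s(8) = 1, s(9) = 16, s(10) = 15, s(11) = 14, s(12) = 5, s(13) = 0, s(14) = 7, s(15) = 10, s(16) = 3, s(17) = 8, s(18) = 11, s(19) = 12.
Since (s(18), s(19)) = (s(0), s(1)) = (11, 12) (two consecutive terms determine the rest), the sequence is periodic with period 18.

18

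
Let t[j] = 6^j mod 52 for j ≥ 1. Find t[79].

Computing terms: t[1] = 6; t[2] = 36; t[3] = 8; t[4] = 48; t[5] = 28; t[6] = 12; t[7] = 20; t[8] = 16; t[9] = 44; t[10] = 4; t[11] = 24; t[12] = 40; t[13] = 32; t[14] = 36.
Since t[14] = t[2] = 36, the sequence is eventually periodic: after a pre-period of length 1 it cycles with period 12.
For j ≥ 2, t[j] depends only on (j - 2) mod 12. (79 - 2) mod 12 = 5, so t[79] = t[7] = 20.

20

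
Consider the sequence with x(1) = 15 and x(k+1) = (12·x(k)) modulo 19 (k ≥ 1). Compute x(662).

Computing terms: x(1) = 15, x(2) = 9, x(3) = 13, x(4) = 4, x(5) = 10, x(6) = 6, x(7) = 15.
The sequence repeats with period 6.
So x(662) = x(1 + ((662-1) mod 6)) = x(2) = 9.

9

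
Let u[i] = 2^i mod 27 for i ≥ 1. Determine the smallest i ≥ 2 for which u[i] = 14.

17

Listing terms: u[1] = 2, u[2] = 4, u[3] = 8, u[4] = 16, u[5] = 5, u[6] = 10, u[7] = 20, u[8] = 13, u[9] = 26, u[10] = 25, u[11] = 23, u[12] = 19, u[13] = 11, u[14] = 22, u[15] = 17, u[16] = 7, u[17] = 14, u[18] = 1, u[19] = 2.
The sequence repeats with period 18.
The value 14 first appears (with i ≥ 2) at u[17].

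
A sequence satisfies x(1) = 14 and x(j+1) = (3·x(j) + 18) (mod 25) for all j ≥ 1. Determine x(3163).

Listing terms: x(1) = 14,  x(2) = 10,  x(3) = 23,  x(4) = 12,  x(5) = 4,  x(6) = 5,  x(7) = 8,  x(8) = 17,  x(9) = 19,  x(10) = 0,  x(11) = 18,  x(12) = 22,  x(13) = 9,  x(14) = 20,  x(15) = 3,  x(16) = 2,  x(17) = 24,  x(18) = 15,  x(19) = 13,  x(20) = 7,  x(21) = 14.
Since x(21) = x(1) = 14, the sequence is periodic with period 20.
So x(3163) = x(1 + ((3163-1) mod 20)) = x(3) = 23.

23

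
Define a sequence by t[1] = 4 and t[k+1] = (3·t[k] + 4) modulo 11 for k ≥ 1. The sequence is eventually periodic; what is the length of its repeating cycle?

5

t[1] = 4,  t[2] = 5,  t[3] = 8,  t[4] = 6,  t[5] = 0,  t[6] = 4.
Since t[6] = t[1] = 4, the sequence is periodic with period 5.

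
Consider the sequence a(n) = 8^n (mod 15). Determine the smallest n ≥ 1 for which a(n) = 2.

Listing terms: a(0) = 1,  a(1) = 8,  a(2) = 4,  a(3) = 2,  a(4) = 1.
The sequence repeats with period 4.
The value 2 first appears (with n ≥ 1) at a(3).

3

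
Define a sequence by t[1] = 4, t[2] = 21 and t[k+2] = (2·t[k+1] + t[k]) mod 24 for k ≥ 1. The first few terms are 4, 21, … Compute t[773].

8

Computing terms: t[1] = 4; t[2] = 21; t[3] = 22; t[4] = 17; t[5] = 8; t[6] = 9; t[7] = 2; t[8] = 13; t[9] = 4; t[10] = 21.
The sequence repeats with period 8.
(773 - 1) mod 8 = 4, so t[773] = t[5] = 8.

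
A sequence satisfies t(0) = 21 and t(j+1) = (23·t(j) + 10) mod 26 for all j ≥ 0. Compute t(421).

We have t(0) = 21; t(1) = 25; t(2) = 13; t(3) = 23; t(4) = 19; t(5) = 5; t(6) = 21.
The sequence repeats with period 6.
So t(421) = t(0 + ((421-0) mod 6)) = t(1) = 25.

25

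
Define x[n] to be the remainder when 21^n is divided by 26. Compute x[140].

1

x[1] = 21; x[2] = 25; x[3] = 5; x[4] = 1; x[5] = 21.
The sequence repeats with period 4.
So x[140] = x[1 + ((140-1) mod 4)] = x[4] = 1.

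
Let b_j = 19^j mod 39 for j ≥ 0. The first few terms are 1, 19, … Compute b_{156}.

We have b_0 = 1; b_1 = 19; b_2 = 10; b_3 = 34; b_4 = 22; b_5 = 28; b_6 = 25; b_7 = 7; b_8 = 16; b_9 = 31; b_{10} = 4; b_{11} = 37; b_{12} = 1.
The sequence repeats with period 12.
(156 - 0) mod 12 = 0, so b_{156} = b_0 = 1.

1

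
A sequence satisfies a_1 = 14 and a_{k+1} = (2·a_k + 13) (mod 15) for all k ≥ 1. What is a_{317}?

14

Listing terms: a_1 = 14,  a_2 = 11,  a_3 = 5,  a_4 = 8,  a_5 = 14.
Since a_5 = a_1 = 14, the sequence is periodic with period 4.
So a_{317} = a_{1 + ((317-1) mod 4)} = a_1 = 14.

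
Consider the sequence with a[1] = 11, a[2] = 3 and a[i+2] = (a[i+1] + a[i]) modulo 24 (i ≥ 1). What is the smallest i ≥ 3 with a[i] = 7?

Listing terms: a[1] = 11,  a[2] = 3,  a[3] = 14,  a[4] = 17,  a[5] = 7,  a[6] = 0,  a[7] = 7,  a[8] = 7,  a[9] = 14,  a[10] = 21,  a[11] = 11,  a[12] = 8,  a[13] = 19,  a[14] = 3,  a[15] = 22,  a[16] = 1,  a[17] = 23,  a[18] = 0,  a[19] = 23,  a[20] = 23,  a[21] = 22,  a[22] = 21,  a[23] = 19,  a[24] = 16,  a[25] = 11,  a[26] = 3.
The sequence repeats with period 24.
The value 7 first appears (with i ≥ 3) at a[5].

5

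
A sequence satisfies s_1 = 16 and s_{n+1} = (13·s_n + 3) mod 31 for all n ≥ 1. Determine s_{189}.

5

s_1 = 16,  s_2 = 25,  s_3 = 18,  s_4 = 20,  s_5 = 15,  s_6 = 12,  s_7 = 4,  s_8 = 24,  s_9 = 5,  s_{10} = 6,  s_{11} = 19,  s_{12} = 2,  s_{13} = 29,  s_{14} = 8,  s_{15} = 14,  s_{16} = 30,  s_{17} = 21,  s_{18} = 28,  s_{19} = 26,  s_{20} = 0,  s_{21} = 3,  s_{22} = 11,  s_{23} = 22,  s_{24} = 10,  s_{25} = 9,  s_{26} = 27,  s_{27} = 13,  s_{28} = 17,  s_{29} = 7,  s_{30} = 1,  s_{31} = 16.
Since s_{31} = s_1 = 16, the sequence is periodic with period 30.
So s_{189} = s_{1 + ((189-1) mod 30)} = s_9 = 5.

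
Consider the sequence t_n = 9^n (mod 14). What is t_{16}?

t_1 = 9,  t_2 = 11,  t_3 = 1,  t_4 = 9.
Since t_4 = t_1 = 9, the sequence is periodic with period 3.
So t_{16} = t_{1 + ((16-1) mod 3)} = t_1 = 9.

9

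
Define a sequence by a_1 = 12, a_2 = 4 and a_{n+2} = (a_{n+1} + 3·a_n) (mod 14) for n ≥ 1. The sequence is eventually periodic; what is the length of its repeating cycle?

24

a_1 = 12; a_2 = 4; a_3 = 12; a_4 = 10; a_5 = 4; a_6 = 6; a_7 = 4; a_8 = 8; a_9 = 6; a_{10} = 2; a_{11} = 6; a_{12} = 12; a_{13} = 2; a_{14} = 10; a_{15} = 2; a_{16} = 4; a_{17} = 10; a_{18} = 8; a_{19} = 10; a_{20} = 6; a_{21} = 8; a_{22} = 12; a_{23} = 8; a_{24} = 2; a_{25} = 12; a_{26} = 4.
Since (a_{25}, a_{26}) = (a_1, a_2) = (12, 4) (two consecutive terms determine the rest), the sequence is periodic with period 24.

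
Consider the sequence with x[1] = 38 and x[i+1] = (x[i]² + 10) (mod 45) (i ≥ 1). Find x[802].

11

Computing terms: x[1] = 38,  x[2] = 14,  x[3] = 26,  x[4] = 11,  x[5] = 41,  x[6] = 26.
Since x[6] = x[3] = 26, the sequence is eventually periodic: after a pre-period of length 2 it cycles with period 3.
For i ≥ 3, x[i] depends only on (i - 3) mod 3. (802 - 3) mod 3 = 1, so x[802] = x[4] = 11.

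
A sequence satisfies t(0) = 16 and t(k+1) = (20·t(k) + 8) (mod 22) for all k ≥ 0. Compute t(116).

20

Listing terms: t(0) = 16,  t(1) = 20,  t(2) = 12,  t(3) = 6,  t(4) = 18,  t(5) = 16.
Since t(5) = t(0) = 16, the sequence is periodic with period 5.
(116 - 0) mod 5 = 1, so t(116) = t(1) = 20.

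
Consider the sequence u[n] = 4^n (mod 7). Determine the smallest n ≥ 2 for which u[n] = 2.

Computing terms: u[1] = 4; u[2] = 2; u[3] = 1; u[4] = 4.
The sequence repeats with period 3.
The value 2 first appears (with n ≥ 2) at u[2].

2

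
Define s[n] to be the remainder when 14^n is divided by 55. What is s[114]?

Computing terms: s[1] = 14,  s[2] = 31,  s[3] = 49,  s[4] = 26,  s[5] = 34,  s[6] = 36,  s[7] = 9,  s[8] = 16,  s[9] = 4,  s[10] = 1,  s[11] = 14.
Since s[11] = s[1] = 14, the sequence is periodic with period 10.
So s[114] = s[1 + ((114-1) mod 10)] = s[4] = 26.

26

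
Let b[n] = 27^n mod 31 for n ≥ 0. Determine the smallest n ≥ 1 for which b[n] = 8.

4

b[0] = 1, b[1] = 27, b[2] = 16, b[3] = 29, b[4] = 8, b[5] = 30, b[6] = 4, b[7] = 15, b[8] = 2, b[9] = 23, b[10] = 1.
The sequence repeats with period 10.
The value 8 first appears (with n ≥ 1) at b[4].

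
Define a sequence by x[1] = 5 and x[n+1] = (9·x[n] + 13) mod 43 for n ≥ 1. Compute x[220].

26

Computing terms: x[1] = 5; x[2] = 15; x[3] = 19; x[4] = 12; x[5] = 35; x[6] = 27; x[7] = 41; x[8] = 38; x[9] = 11; x[10] = 26; x[11] = 32; x[12] = 0; x[13] = 13; x[14] = 1; x[15] = 22; x[16] = 39; x[17] = 20; x[18] = 21; x[19] = 30; x[20] = 25; x[21] = 23; x[22] = 5.
The sequence repeats with period 21.
(220 - 1) mod 21 = 9, so x[220] = x[10] = 26.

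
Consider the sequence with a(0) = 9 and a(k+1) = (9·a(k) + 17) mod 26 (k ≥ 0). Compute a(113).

2

Listing terms: a(0) = 9,  a(1) = 20,  a(2) = 15,  a(3) = 22,  a(4) = 7,  a(5) = 2,  a(6) = 9.
The sequence repeats with period 6.
(113 - 0) mod 6 = 5, so a(113) = a(5) = 2.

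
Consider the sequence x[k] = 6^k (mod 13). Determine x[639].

8

Listing terms: x[0] = 1, x[1] = 6, x[2] = 10, x[3] = 8, x[4] = 9, x[5] = 2, x[6] = 12, x[7] = 7, x[8] = 3, x[9] = 5, x[10] = 4, x[11] = 11, x[12] = 1.
The sequence repeats with period 12.
So x[639] = x[0 + ((639-0) mod 12)] = x[3] = 8.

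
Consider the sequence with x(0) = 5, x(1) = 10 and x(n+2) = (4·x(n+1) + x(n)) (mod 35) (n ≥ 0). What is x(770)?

10

Listing terms: x(0) = 5, x(1) = 10, x(2) = 10, x(3) = 15, x(4) = 0, x(5) = 15, x(6) = 25, x(7) = 10, x(8) = 30, x(9) = 25, x(10) = 25, x(11) = 20, x(12) = 0, x(13) = 20, x(14) = 10, x(15) = 25, x(16) = 5, x(17) = 10.
The sequence repeats with period 16.
(770 - 0) mod 16 = 2, so x(770) = x(2) = 10.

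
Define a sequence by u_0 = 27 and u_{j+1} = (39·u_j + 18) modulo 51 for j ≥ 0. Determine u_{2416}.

u_0 = 27, u_1 = 0, u_2 = 18, u_3 = 6, u_4 = 48, u_5 = 3, u_6 = 33, u_7 = 30, u_8 = 15, u_9 = 42, u_{10} = 24, u_{11} = 36, u_{12} = 45, u_{13} = 39, u_{14} = 9, u_{15} = 12, u_{16} = 27.
Since u_{16} = u_0 = 27, the sequence is periodic with period 16.
So u_{2416} = u_{0 + ((2416-0) mod 16)} = u_0 = 27.

27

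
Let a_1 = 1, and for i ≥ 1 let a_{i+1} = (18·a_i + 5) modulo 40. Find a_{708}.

a_1 = 1,  a_2 = 23,  a_3 = 19,  a_4 = 27,  a_5 = 11,  a_6 = 3,  a_7 = 19.
Since a_7 = a_3 = 19, the sequence is eventually periodic: after a pre-period of length 2 it cycles with period 4.
For i ≥ 3, a_i depends only on (i - 3) mod 4. (708 - 3) mod 4 = 1, so a_{708} = a_4 = 27.

27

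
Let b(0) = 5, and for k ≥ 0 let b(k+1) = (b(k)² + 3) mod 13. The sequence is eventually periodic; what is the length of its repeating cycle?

5

We have b(0) = 5, b(1) = 2, b(2) = 7, b(3) = 0, b(4) = 3, b(5) = 12, b(6) = 4, b(7) = 6, b(8) = 0.
Since b(8) = b(3) = 0, the sequence is eventually periodic: after a pre-period of length 3 it cycles with period 5.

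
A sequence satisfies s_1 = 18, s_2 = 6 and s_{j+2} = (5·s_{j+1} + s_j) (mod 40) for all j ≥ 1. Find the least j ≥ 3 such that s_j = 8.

s_1 = 18; s_2 = 6; s_3 = 8; s_4 = 6; s_5 = 38; s_6 = 36; s_7 = 18; s_8 = 6.
The sequence repeats with period 6.
The value 8 first appears (with j ≥ 3) at s_3.

3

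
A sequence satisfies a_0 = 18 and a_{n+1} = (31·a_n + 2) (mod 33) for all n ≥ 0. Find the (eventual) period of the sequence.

a_0 = 18,  a_1 = 32,  a_2 = 4,  a_3 = 27,  a_4 = 14,  a_5 = 7,  a_6 = 21,  a_7 = 26,  a_8 = 16,  a_9 = 3,  a_{10} = 29,  a_{11} = 10,  a_{12} = 15,  a_{13} = 5,  a_{14} = 25,  a_{15} = 18.
The sequence repeats with period 15.

15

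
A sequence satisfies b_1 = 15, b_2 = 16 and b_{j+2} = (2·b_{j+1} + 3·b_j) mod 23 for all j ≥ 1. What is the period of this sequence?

22

Computing terms: b_1 = 15,  b_2 = 16,  b_3 = 8,  b_4 = 18,  b_5 = 14,  b_6 = 13,  b_7 = 22,  b_8 = 14,  b_9 = 2,  b_{10} = 0,  b_{11} = 6,  b_{12} = 12,  b_{13} = 19,  b_{14} = 5,  b_{15} = 21,  b_{16} = 11,  b_{17} = 16,  b_{18} = 19,  b_{19} = 17,  b_{20} = 22,  b_{21} = 3,  b_{22} = 3,  b_{23} = 15,  b_{24} = 16.
Since (b_{23}, b_{24}) = (b_1, b_2) = (15, 16) (two consecutive terms determine the rest), the sequence is periodic with period 22.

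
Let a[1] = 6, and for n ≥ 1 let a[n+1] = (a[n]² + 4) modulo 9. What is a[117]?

Computing terms: a[1] = 6,  a[2] = 4,  a[3] = 2,  a[4] = 8,  a[5] = 5,  a[6] = 2.
Since a[6] = a[3] = 2, the sequence is eventually periodic: after a pre-period of length 2 it cycles with period 3.
For n ≥ 3, a[n] depends only on (n - 3) mod 3. (117 - 3) mod 3 = 0, so a[117] = a[3] = 2.

2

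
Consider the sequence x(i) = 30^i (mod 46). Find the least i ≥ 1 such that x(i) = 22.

11

We have x(0) = 1,  x(1) = 30,  x(2) = 26,  x(3) = 44,  x(4) = 32,  x(5) = 40,  x(6) = 4,  x(7) = 28,  x(8) = 12,  x(9) = 38,  x(10) = 36,  x(11) = 22,  x(12) = 16,  x(13) = 20,  x(14) = 2,  x(15) = 14,  x(16) = 6,  x(17) = 42,  x(18) = 18,  x(19) = 34,  x(20) = 8,  x(21) = 10,  x(22) = 24,  x(23) = 30.
Since x(23) = x(1) = 30, the sequence is eventually periodic: after a pre-period of length 1 it cycles with period 22.
The value 22 first appears (with i ≥ 1) at x(11).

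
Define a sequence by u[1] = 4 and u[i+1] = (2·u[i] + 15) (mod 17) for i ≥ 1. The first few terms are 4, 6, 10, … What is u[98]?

We have u[1] = 4,  u[2] = 6,  u[3] = 10,  u[4] = 1,  u[5] = 0,  u[6] = 15,  u[7] = 11,  u[8] = 3,  u[9] = 4.
Since u[9] = u[1] = 4, the sequence is periodic with period 8.
So u[98] = u[1 + ((98-1) mod 8)] = u[2] = 6.

6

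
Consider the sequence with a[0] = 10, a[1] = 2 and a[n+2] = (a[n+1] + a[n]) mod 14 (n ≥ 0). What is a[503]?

8

Computing terms: a[0] = 10, a[1] = 2, a[2] = 12, a[3] = 0, a[4] = 12, a[5] = 12, a[6] = 10, a[7] = 8, a[8] = 4, a[9] = 12, a[10] = 2, a[11] = 0, a[12] = 2, a[13] = 2, a[14] = 4, a[15] = 6, a[16] = 10, a[17] = 2.
The sequence repeats with period 16.
(503 - 0) mod 16 = 7, so a[503] = a[7] = 8.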